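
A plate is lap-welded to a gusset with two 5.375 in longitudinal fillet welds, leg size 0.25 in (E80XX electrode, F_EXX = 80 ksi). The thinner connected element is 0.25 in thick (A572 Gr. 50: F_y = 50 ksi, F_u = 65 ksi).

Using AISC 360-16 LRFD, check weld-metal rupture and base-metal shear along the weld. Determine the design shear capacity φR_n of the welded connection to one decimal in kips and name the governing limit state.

Weld metal: throat = 0.707×0.25 = 0.17675 in, L = 2×5.375 = 10.75 in. φR_n = 0.75 × 0.6 × 80 × 0.17675 × 10.75 = 68.4 kips.
Base metal shear (0.25 in plate): yield φR_n = 1.0×0.6×50×0.25×10.75 = 80.6 kips; rupture φR_n = 0.75×0.6×65×0.25×10.75 = 78.6 kips; take 78.6 kips (rupture).
Governing: min(68.4, 78.6) = 68.4 kips → weld metal.

68.4 kips (weld metal governs)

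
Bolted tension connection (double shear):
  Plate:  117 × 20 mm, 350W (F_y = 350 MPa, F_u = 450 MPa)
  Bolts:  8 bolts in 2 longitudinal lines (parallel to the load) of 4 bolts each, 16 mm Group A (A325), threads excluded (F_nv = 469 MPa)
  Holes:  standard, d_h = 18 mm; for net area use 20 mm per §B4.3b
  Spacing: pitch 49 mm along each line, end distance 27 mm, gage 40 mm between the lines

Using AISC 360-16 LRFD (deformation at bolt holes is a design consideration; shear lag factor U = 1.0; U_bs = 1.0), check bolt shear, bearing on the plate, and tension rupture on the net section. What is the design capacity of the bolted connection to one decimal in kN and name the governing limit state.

519.8 kN (net-section rupture governs)

Bolt shear: A_b = π(16)²/4 = 201.06 mm². φR_n = 0.75 × 469 × 201.06 × 8 × 2 = 1131.6 kN.
Bearing (20 mm plate, F_u = 450 MPa): end bolts L_c = 27 − 18/2 = 18, R_n = min(1.2×18×20×450, 2.4×16×20×450) = 194.4 kN/bolt; interior L_c = 49 − 18 = 31, R_n = 334.8 kN/bolt. φR_n = 0.75 × (2×194.4 + 6×334.8) = 1798.2 kN.
Tension rupture (net): A_n = (117 − 2×20)×20 = 1540 mm² (U = 1.0, A_e = A_n). φR_n = 0.75 × 450 × 1540 = 519.8 kN.
Governing: min(1131.6, 1798.2, 519.8) = 519.8 kN → net-section rupture.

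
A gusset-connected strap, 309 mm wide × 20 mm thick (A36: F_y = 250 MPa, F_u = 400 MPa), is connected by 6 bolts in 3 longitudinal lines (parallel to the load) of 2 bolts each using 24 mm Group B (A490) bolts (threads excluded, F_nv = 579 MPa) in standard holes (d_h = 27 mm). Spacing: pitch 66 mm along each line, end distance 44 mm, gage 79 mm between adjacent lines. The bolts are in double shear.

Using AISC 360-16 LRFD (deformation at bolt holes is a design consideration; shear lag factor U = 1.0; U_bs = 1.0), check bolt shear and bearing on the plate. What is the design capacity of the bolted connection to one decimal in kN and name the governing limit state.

1501.2 kN (bearing governs)

Bolt shear: A_b = π(24)²/4 = 452.39 mm². φR_n = 0.75 × 579 × 452.39 × 6 × 2 = 2357.4 kN.
Bearing (20 mm plate, F_u = 400 MPa): end bolts L_c = 44 − 27/2 = 30.5, R_n = min(1.2×30.5×20×400, 2.4×24×20×400) = 292.8 kN/bolt; interior L_c = 66 − 27 = 39, R_n = 374.4 kN/bolt. φR_n = 0.75 × (3×292.8 + 3×374.4) = 1501.2 kN.
Governing: min(2357.4, 1501.2) = 1501.2 kN → bearing.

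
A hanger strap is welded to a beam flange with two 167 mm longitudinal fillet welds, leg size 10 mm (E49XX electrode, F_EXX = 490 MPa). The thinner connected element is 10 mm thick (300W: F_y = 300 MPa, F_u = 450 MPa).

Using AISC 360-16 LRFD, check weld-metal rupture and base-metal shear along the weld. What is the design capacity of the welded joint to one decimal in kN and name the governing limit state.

Weld metal: throat = 0.707×10 = 7.07 mm, L = 2×167 = 334 mm. φR_n = 0.75 × 0.6 × 490 × 7.07 × 334 = 520.7 kN.
Base metal shear (10 mm plate): yield φR_n = 1.0×0.6×300×10×334 = 601.2 kN; rupture φR_n = 0.75×0.6×450×10×334 = 676.4 kN; take 601.2 kN (yield).
Governing: min(520.7, 601.2) = 520.7 kN → weld metal.

520.7 kN (weld metal governs)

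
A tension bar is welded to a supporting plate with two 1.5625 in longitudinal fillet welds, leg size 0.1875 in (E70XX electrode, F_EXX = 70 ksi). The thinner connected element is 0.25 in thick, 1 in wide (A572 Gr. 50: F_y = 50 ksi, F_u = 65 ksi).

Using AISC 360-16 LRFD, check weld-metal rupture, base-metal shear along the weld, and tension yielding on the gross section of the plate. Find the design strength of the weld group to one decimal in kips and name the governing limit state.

Weld metal: throat = 0.707×0.1875 = 0.13256 in, L = 2×1.5625 = 3.125 in. φR_n = 0.75 × 0.6 × 70 × 0.13256 × 3.125 = 13.0 kips.
Base metal shear (0.25 in plate): yield φR_n = 1.0×0.6×50×0.25×3.125 = 23.4 kips; rupture φR_n = 0.75×0.6×65×0.25×3.125 = 22.9 kips; take 22.9 kips (rupture).
Tension yield (gross): A_g = 1×0.25 = 0.25 in². φR_n = 0.90 × 50 × 0.25 = 11.3 kips.
Governing: min(13.0, 22.9, 11.3) = 11.3 kips → gross-section yield.

11.3 kips (gross-section yield governs)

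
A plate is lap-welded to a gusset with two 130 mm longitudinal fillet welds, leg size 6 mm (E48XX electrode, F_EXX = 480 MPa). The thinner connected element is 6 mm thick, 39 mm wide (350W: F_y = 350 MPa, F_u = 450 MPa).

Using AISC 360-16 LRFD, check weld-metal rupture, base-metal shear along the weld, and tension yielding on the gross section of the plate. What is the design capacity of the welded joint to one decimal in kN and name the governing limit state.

73.7 kN (gross-section yield governs)

Weld metal: throat = 0.707×6 = 4.242 mm, L = 2×130 = 260 mm. φR_n = 0.75 × 0.6 × 480 × 4.242 × 260 = 238.2 kN.
Base metal shear (6 mm plate): yield φR_n = 1.0×0.6×350×6×260 = 327.6 kN; rupture φR_n = 0.75×0.6×450×6×260 = 315.9 kN; take 315.9 kN (rupture).
Tension yield (gross): A_g = 39×6 = 234 mm². φR_n = 0.90 × 350 × 234 = 73.7 kN.
Governing: min(238.2, 315.9, 73.7) = 73.7 kN → gross-section yield.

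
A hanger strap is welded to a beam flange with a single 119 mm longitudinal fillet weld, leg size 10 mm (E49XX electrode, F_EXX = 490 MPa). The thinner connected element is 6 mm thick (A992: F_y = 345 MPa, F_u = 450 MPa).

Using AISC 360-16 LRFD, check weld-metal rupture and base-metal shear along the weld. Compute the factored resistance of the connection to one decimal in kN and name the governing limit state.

Weld metal: throat = 0.707×10 = 7.07 mm, L = 119 mm. φR_n = 0.75 × 0.6 × 490 × 7.07 × 119 = 185.5 kN.
Base metal shear (6 mm plate): yield φR_n = 1.0×0.6×345×6×119 = 147.8 kN; rupture φR_n = 0.75×0.6×450×6×119 = 144.6 kN; take 144.6 kN (rupture).
Governing: min(185.5, 144.6) = 144.6 kN → base-metal shear.

144.6 kN (base-metal shear governs)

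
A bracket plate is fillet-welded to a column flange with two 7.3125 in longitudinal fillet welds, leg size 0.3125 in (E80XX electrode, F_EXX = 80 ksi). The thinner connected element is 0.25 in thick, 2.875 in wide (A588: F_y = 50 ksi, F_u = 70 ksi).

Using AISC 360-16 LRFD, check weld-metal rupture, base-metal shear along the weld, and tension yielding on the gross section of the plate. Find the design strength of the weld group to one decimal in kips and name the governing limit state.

Weld metal: throat = 0.707×0.3125 = 0.22094 in, L = 2×7.3125 = 14.625 in. φR_n = 0.75 × 0.6 × 80 × 0.22094 × 14.625 = 116.3 kips.
Base metal shear (0.25 in plate): yield φR_n = 1.0×0.6×50×0.25×14.625 = 109.7 kips; rupture φR_n = 0.75×0.6×70×0.25×14.625 = 115.2 kips; take 109.7 kips (yield).
Tension yield (gross): A_g = 2.875×0.25 = 0.71875 in². φR_n = 0.90 × 50 × 0.71875 = 32.3 kips.
Governing: min(116.3, 109.7, 32.3) = 32.3 kips → gross-section yield.

32.3 kips (gross-section yield governs)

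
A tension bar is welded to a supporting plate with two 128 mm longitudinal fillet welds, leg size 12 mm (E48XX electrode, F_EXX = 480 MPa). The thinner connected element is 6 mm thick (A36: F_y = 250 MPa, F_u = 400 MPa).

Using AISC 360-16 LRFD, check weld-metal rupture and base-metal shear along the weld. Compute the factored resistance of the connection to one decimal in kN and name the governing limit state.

230.4 kN (base-metal shear governs)

Weld metal: throat = 0.707×12 = 8.484 mm, L = 2×128 = 256 mm. φR_n = 0.75 × 0.6 × 480 × 8.484 × 256 = 469.1 kN.
Base metal shear (6 mm plate): yield φR_n = 1.0×0.6×250×6×256 = 230.4 kN; rupture φR_n = 0.75×0.6×400×6×256 = 276.5 kN; take 230.4 kN (yield).
Governing: min(469.1, 230.4) = 230.4 kN → base-metal shear.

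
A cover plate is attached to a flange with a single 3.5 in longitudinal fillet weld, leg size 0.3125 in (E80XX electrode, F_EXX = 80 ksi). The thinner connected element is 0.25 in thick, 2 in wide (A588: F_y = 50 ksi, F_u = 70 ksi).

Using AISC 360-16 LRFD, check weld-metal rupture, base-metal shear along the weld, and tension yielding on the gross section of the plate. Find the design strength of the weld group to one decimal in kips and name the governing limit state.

Weld metal: throat = 0.707×0.3125 = 0.22094 in, L = 3.5 in. φR_n = 0.75 × 0.6 × 80 × 0.22094 × 3.5 = 27.8 kips.
Base metal shear (0.25 in plate): yield φR_n = 1.0×0.6×50×0.25×3.5 = 26.3 kips; rupture φR_n = 0.75×0.6×70×0.25×3.5 = 27.6 kips; take 26.3 kips (yield).
Tension yield (gross): A_g = 2×0.25 = 0.5 in². φR_n = 0.90 × 50 × 0.5 = 22.5 kips.
Governing: min(27.8, 26.3, 22.5) = 22.5 kips → gross-section yield.

22.5 kips (gross-section yield governs)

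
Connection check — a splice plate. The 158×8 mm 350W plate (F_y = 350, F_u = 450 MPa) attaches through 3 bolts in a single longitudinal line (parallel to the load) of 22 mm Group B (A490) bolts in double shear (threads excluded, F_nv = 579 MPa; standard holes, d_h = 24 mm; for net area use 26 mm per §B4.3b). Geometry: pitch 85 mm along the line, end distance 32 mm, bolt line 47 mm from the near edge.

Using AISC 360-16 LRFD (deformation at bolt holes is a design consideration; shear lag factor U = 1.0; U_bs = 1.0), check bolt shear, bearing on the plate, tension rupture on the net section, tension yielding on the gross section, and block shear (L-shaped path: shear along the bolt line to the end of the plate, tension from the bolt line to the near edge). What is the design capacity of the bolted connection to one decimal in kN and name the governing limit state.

Bolt shear: A_b = π(22)²/4 = 380.13 mm². φR_n = 0.75 × 579 × 380.13 × 3 × 2 = 990.4 kN.
Bearing (8 mm plate, F_u = 450 MPa): end bolts L_c = 32 − 24/2 = 20, R_n = min(1.2×20×8×450, 2.4×22×8×450) = 86.4 kN/bolt; interior L_c = 85 − 24 = 61, R_n = 190.08 kN/bolt. φR_n = 0.75 × (1×86.4 + 2×190.08) = 349.9 kN.
Tension rupture (net): A_n = (158 − 1×26)×8 = 1056 mm² (U = 1.0, A_e = A_n). φR_n = 0.75 × 450 × 1056 = 356.4 kN.
Tension yield (gross): A_g = 158×8 = 1264 mm². φR_n = 0.90 × 350 × 1264 = 398.2 kN.
Block shear: shear path 1×[32+2×85] = 1×202 mm, A_gv = 1616, A_nv = 1×(202 − 2.5×26)×8 = 1096 mm²; tension to near edge: (47 − 0.5×26)×8 = 272 mm². R_n = min(0.6×450×1096, 0.6×350×1616) + 1.0×450×272 = min(295.92, 339.36) + 122.4 = 418.32 kN. φR_n = 0.75 × 418.32 = 313.7 kN.
Governing: min(990.4, 349.9, 356.4, 398.2, 313.7) = 313.7 kN → block shear.

313.7 kN (block shear governs)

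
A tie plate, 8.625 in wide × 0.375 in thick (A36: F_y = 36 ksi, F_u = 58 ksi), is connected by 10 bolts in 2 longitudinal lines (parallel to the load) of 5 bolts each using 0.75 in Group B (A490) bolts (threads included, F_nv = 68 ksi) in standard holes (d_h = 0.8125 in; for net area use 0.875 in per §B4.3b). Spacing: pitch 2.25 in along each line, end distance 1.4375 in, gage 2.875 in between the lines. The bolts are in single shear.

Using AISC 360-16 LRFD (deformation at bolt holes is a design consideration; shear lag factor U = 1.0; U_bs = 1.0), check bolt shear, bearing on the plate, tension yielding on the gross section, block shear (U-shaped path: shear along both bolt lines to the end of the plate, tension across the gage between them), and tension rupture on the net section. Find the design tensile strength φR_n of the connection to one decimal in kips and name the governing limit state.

104.8 kips (gross-section yield governs)

Bolt shear: A_b = π(0.75)²/4 = 0.44179 in². φR_n = 0.75 × 68 × 0.44179 × 10 × 1 = 225.3 kips.
Bearing (0.375 in plate, F_u = 58 ksi): end bolts L_c = 1.4375 − 0.8125/2 = 1.03125, R_n = min(1.2×1.03125×0.375×58, 2.4×0.75×0.375×58) = 26.916 kips/bolt; interior L_c = 2.25 − 0.8125 = 1.4375, R_n = 37.519 kips/bolt. φR_n = 0.75 × (2×26.916 + 8×37.519) = 265.5 kips.
Tension yield (gross): A_g = 8.625×0.375 = 3.2344 in². φR_n = 0.90 × 36 × 3.2344 = 104.8 kips.
Block shear: shear path 2×[1.4375+4×2.25] = 2×10.4375 in, A_gv = 7.8281, A_nv = 2×(10.4375 − 4.5×0.875)×0.375 = 4.875 in²; tension across gage: (2.875 − 1×0.875)×0.375 = 0.75 in². R_n = min(0.6×58×4.875, 0.6×36×7.8281) + 1.0×58×0.75 = min(169.65, 169.09) + 43.5 = 212.59 kips. φR_n = 0.75 × 212.59 = 159.4 kips.
Tension rupture (net): A_n = (8.625 − 2×0.875)×0.375 = 2.5781 in² (U = 1.0, A_e = A_n). φR_n = 0.75 × 58 × 2.5781 = 112.1 kips.
Governing: min(225.3, 265.5, 104.8, 159.4, 112.1) = 104.8 kips → gross-section yield.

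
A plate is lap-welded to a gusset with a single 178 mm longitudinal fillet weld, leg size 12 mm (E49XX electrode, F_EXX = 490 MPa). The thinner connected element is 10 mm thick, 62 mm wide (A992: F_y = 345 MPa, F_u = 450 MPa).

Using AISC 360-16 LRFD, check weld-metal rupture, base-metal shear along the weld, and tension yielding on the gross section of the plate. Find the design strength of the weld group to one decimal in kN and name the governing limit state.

Weld metal: throat = 0.707×12 = 8.484 mm, L = 178 mm. φR_n = 0.75 × 0.6 × 490 × 8.484 × 178 = 333.0 kN.
Base metal shear (10 mm plate): yield φR_n = 1.0×0.6×345×10×178 = 368.5 kN; rupture φR_n = 0.75×0.6×450×10×178 = 360.5 kN; take 360.5 kN (rupture).
Tension yield (gross): A_g = 62×10 = 620 mm². φR_n = 0.90 × 345 × 620 = 192.5 kN.
Governing: min(333.0, 360.5, 192.5) = 192.5 kN → gross-section yield.

192.5 kN (gross-section yield governs)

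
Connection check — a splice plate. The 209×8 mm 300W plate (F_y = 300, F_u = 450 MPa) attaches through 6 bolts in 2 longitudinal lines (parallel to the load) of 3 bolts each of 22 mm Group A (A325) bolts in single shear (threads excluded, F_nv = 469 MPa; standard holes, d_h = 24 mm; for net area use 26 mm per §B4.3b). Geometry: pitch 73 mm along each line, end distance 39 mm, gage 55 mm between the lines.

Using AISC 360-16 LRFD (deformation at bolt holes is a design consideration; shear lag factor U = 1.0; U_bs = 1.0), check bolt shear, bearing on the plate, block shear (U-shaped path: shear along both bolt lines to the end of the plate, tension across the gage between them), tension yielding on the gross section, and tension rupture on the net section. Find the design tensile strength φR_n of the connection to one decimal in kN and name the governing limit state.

423.9 kN (net-section rupture governs)

Bolt shear: A_b = π(22)²/4 = 380.13 mm². φR_n = 0.75 × 469 × 380.13 × 6 × 1 = 802.3 kN.
Bearing (8 mm plate, F_u = 450 MPa): end bolts L_c = 39 − 24/2 = 27, R_n = min(1.2×27×8×450, 2.4×22×8×450) = 116.64 kN/bolt; interior L_c = 73 − 24 = 49, R_n = 190.08 kN/bolt. φR_n = 0.75 × (2×116.64 + 4×190.08) = 745.2 kN.
Block shear: shear path 2×[39+2×73] = 2×185 mm, A_gv = 2960, A_nv = 2×(185 − 2.5×26)×8 = 1920 mm²; tension across gage: (55 − 1×26)×8 = 232 mm². R_n = min(0.6×450×1920, 0.6×300×2960) + 1.0×450×232 = min(518.4, 532.8) + 104.4 = 622.8 kN. φR_n = 0.75 × 622.8 = 467.1 kN.
Tension yield (gross): A_g = 209×8 = 1672 mm². φR_n = 0.90 × 300 × 1672 = 451.4 kN.
Tension rupture (net): A_n = (209 − 2×26)×8 = 1256 mm² (U = 1.0, A_e = A_n). φR_n = 0.75 × 450 × 1256 = 423.9 kN.
Governing: min(802.3, 745.2, 467.1, 451.4, 423.9) = 423.9 kN → net-section rupture.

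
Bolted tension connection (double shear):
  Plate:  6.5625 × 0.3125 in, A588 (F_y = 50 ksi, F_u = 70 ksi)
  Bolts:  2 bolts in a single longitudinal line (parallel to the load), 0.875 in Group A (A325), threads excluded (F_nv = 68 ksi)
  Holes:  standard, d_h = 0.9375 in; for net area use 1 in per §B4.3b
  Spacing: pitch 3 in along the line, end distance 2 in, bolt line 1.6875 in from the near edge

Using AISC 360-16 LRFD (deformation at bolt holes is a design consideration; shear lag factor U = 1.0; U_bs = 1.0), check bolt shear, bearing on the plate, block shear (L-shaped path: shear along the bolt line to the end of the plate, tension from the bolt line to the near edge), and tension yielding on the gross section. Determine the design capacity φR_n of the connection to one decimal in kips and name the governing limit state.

Bolt shear: A_b = π(0.875)²/4 = 0.60132 in². φR_n = 0.75 × 68 × 0.60132 × 2 × 2 = 122.7 kips.
Bearing (0.3125 in plate, F_u = 70 ksi): end bolts L_c = 2 − 0.9375/2 = 1.53125, R_n = min(1.2×1.53125×0.3125×70, 2.4×0.875×0.3125×70) = 40.195 kips/bolt; interior L_c = 3 − 0.9375 = 2.0625, R_n = 45.938 kips/bolt. φR_n = 0.75 × (1×40.195 + 1×45.938) = 64.6 kips.
Block shear: shear path 1×[2+1×3] = 1×5 in, A_gv = 1.5625, A_nv = 1×(5 − 1.5×1)×0.3125 = 1.0938 in²; tension to near edge: (1.6875 − 0.5×1)×0.3125 = 0.37109 in². R_n = min(0.6×70×1.0938, 0.6×50×1.5625) + 1.0×70×0.37109 = min(45.94, 46.875) + 25.976 = 71.916 kips. φR_n = 0.75 × 71.916 = 53.9 kips.
Tension yield (gross): A_g = 6.5625×0.3125 = 2.0508 in². φR_n = 0.90 × 50 × 2.0508 = 92.3 kips.
Governing: min(122.7, 64.6, 53.9, 92.3) = 53.9 kips → block shear.

53.9 kips (block shear governs)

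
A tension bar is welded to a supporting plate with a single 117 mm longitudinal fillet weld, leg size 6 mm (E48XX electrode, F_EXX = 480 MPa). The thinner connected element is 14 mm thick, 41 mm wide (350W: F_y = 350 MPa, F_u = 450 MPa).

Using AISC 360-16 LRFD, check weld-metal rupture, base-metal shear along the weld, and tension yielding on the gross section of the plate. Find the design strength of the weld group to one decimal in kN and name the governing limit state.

Weld metal: throat = 0.707×6 = 4.242 mm, L = 117 mm. φR_n = 0.75 × 0.6 × 480 × 4.242 × 117 = 107.2 kN.
Base metal shear (14 mm plate): yield φR_n = 1.0×0.6×350×14×117 = 344.0 kN; rupture φR_n = 0.75×0.6×450×14×117 = 331.7 kN; take 331.7 kN (rupture).
Tension yield (gross): A_g = 41×14 = 574 mm². φR_n = 0.90 × 350 × 574 = 180.8 kN.
Governing: min(107.2, 331.7, 180.8) = 107.2 kN → weld metal.

107.2 kN (weld metal governs)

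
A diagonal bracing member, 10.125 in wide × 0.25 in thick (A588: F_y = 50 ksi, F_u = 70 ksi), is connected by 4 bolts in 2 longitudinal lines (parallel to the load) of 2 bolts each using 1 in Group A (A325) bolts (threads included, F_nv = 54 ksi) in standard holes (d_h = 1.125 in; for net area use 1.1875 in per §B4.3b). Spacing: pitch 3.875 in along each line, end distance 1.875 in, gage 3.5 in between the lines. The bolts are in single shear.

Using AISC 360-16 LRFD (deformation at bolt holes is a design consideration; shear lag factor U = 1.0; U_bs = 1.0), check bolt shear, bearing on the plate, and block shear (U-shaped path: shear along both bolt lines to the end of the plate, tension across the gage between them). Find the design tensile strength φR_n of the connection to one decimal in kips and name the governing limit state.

92.9 kips (block shear governs)

Bolt shear: A_b = π(1)²/4 = 0.7854 in². φR_n = 0.75 × 54 × 0.7854 × 4 × 1 = 127.2 kips.
Bearing (0.25 in plate, F_u = 70 ksi): end bolts L_c = 1.875 − 1.125/2 = 1.3125, R_n = min(1.2×1.3125×0.25×70, 2.4×1×0.25×70) = 27.563 kips/bolt; interior L_c = 3.875 − 1.125 = 2.75, R_n = 42 kips/bolt. φR_n = 0.75 × (2×27.563 + 2×42) = 104.3 kips.
Block shear: shear path 2×[1.875+1×3.875] = 2×5.75 in, A_gv = 2.875, A_nv = 2×(5.75 − 1.5×1.1875)×0.25 = 1.9844 in²; tension across gage: (3.5 − 1×1.1875)×0.25 = 0.57813 in². R_n = min(0.6×70×1.9844, 0.6×50×2.875) + 1.0×70×0.57813 = min(83.345, 86.25) + 40.469 = 123.81 kips. φR_n = 0.75 × 123.81 = 92.9 kips.
Governing: min(127.2, 104.3, 92.9) = 92.9 kips → block shear.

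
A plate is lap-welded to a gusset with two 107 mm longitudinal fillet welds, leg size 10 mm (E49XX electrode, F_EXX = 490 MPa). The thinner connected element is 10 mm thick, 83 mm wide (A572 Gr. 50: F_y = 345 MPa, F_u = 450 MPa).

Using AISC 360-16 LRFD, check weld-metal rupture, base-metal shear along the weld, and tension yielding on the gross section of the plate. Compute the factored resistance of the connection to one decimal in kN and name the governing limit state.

257.7 kN (gross-section yield governs)

Weld metal: throat = 0.707×10 = 7.07 mm, L = 2×107 = 214 mm. φR_n = 0.75 × 0.6 × 490 × 7.07 × 214 = 333.6 kN.
Base metal shear (10 mm plate): yield φR_n = 1.0×0.6×345×10×214 = 443.0 kN; rupture φR_n = 0.75×0.6×450×10×214 = 433.4 kN; take 433.4 kN (rupture).
Tension yield (gross): A_g = 83×10 = 830 mm². φR_n = 0.90 × 345 × 830 = 257.7 kN.
Governing: min(333.6, 433.4, 257.7) = 257.7 kN → gross-section yield.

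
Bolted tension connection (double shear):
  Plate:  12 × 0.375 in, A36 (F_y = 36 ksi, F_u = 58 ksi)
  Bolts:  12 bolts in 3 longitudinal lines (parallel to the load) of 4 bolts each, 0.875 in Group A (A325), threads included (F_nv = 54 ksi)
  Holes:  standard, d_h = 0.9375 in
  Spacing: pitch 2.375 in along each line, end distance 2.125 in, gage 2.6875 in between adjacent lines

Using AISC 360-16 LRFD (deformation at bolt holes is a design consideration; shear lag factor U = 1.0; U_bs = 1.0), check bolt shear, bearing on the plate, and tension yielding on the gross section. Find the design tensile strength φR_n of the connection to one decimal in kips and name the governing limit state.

145.8 kips (gross-section yield governs)

Bolt shear: A_b = π(0.875)²/4 = 0.60132 in². φR_n = 0.75 × 54 × 0.60132 × 12 × 2 = 584.5 kips.
Bearing (0.375 in plate, F_u = 58 ksi): end bolts L_c = 2.125 − 0.9375/2 = 1.65625, R_n = min(1.2×1.65625×0.375×58, 2.4×0.875×0.375×58) = 43.228 kips/bolt; interior L_c = 2.375 − 0.9375 = 1.4375, R_n = 37.519 kips/bolt. φR_n = 0.75 × (3×43.228 + 9×37.519) = 350.5 kips.
Tension yield (gross): A_g = 12×0.375 = 4.5 in². φR_n = 0.90 × 36 × 4.5 = 145.8 kips.
Governing: min(584.5, 350.5, 145.8) = 145.8 kips → gross-section yield.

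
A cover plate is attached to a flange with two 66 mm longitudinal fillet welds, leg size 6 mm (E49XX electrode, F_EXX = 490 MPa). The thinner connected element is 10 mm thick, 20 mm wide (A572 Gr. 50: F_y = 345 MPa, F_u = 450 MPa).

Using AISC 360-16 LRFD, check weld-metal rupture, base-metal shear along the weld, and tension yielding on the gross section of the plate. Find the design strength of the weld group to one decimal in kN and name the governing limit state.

Weld metal: throat = 0.707×6 = 4.242 mm, L = 2×66 = 132 mm. φR_n = 0.75 × 0.6 × 490 × 4.242 × 132 = 123.5 kN.
Base metal shear (10 mm plate): yield φR_n = 1.0×0.6×345×10×132 = 273.2 kN; rupture φR_n = 0.75×0.6×450×10×132 = 267.3 kN; take 267.3 kN (rupture).
Tension yield (gross): A_g = 20×10 = 200 mm². φR_n = 0.90 × 345 × 200 = 62.1 kN.
Governing: min(123.5, 267.3, 62.1) = 62.1 kN → gross-section yield.

62.1 kN (gross-section yield governs)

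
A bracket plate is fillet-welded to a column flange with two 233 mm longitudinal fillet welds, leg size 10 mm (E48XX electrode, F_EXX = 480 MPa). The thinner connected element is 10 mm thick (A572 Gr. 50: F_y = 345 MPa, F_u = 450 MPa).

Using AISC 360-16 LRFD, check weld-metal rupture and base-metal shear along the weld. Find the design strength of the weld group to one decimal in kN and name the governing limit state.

711.6 kN (weld metal governs)

Weld metal: throat = 0.707×10 = 7.07 mm, L = 2×233 = 466 mm. φR_n = 0.75 × 0.6 × 480 × 7.07 × 466 = 711.6 kN.
Base metal shear (10 mm plate): yield φR_n = 1.0×0.6×345×10×466 = 964.6 kN; rupture φR_n = 0.75×0.6×450×10×466 = 943.7 kN; take 943.7 kN (rupture).
Governing: min(711.6, 943.7) = 711.6 kN → weld metal.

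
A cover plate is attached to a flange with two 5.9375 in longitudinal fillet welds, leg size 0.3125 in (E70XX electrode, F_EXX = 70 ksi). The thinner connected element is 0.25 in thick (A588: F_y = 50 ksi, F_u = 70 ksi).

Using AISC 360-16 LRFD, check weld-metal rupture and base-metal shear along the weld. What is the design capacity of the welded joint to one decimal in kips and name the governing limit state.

Weld metal: throat = 0.707×0.3125 = 0.22094 in, L = 2×5.9375 = 11.875 in. φR_n = 0.75 × 0.6 × 70 × 0.22094 × 11.875 = 82.6 kips.
Base metal shear (0.25 in plate): yield φR_n = 1.0×0.6×50×0.25×11.875 = 89.1 kips; rupture φR_n = 0.75×0.6×70×0.25×11.875 = 93.5 kips; take 89.1 kips (yield).
Governing: min(82.6, 89.1) = 82.6 kips → weld metal.

82.6 kips (weld metal governs)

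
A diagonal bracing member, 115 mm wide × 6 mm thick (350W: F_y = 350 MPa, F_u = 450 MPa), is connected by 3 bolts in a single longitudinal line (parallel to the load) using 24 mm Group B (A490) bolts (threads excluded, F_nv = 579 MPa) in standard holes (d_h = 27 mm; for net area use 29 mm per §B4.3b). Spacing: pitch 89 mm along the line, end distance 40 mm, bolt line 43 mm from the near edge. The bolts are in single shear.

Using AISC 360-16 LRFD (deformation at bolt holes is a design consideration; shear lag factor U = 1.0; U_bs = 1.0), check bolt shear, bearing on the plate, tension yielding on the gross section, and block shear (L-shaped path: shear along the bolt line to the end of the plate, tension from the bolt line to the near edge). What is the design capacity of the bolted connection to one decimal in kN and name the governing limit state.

217.4 kN (gross-section yield governs)

Bolt shear: A_b = π(24)²/4 = 452.39 mm². φR_n = 0.75 × 579 × 452.39 × 3 × 1 = 589.4 kN.
Bearing (6 mm plate, F_u = 450 MPa): end bolts L_c = 40 − 27/2 = 26.5, R_n = min(1.2×26.5×6×450, 2.4×24×6×450) = 85.86 kN/bolt; interior L_c = 89 − 27 = 62, R_n = 155.52 kN/bolt. φR_n = 0.75 × (1×85.86 + 2×155.52) = 297.7 kN.
Tension yield (gross): A_g = 115×6 = 690 mm². φR_n = 0.90 × 350 × 690 = 217.4 kN.
Block shear: shear path 1×[40+2×89] = 1×218 mm, A_gv = 1308, A_nv = 1×(218 − 2.5×29)×6 = 873 mm²; tension to near edge: (43 − 0.5×29)×6 = 171 mm². R_n = min(0.6×450×873, 0.6×350×1308) + 1.0×450×171 = min(235.71, 274.68) + 76.95 = 312.66 kN. φR_n = 0.75 × 312.66 = 234.5 kN.
Governing: min(589.4, 297.7, 217.4, 234.5) = 217.4 kN → gross-section yield.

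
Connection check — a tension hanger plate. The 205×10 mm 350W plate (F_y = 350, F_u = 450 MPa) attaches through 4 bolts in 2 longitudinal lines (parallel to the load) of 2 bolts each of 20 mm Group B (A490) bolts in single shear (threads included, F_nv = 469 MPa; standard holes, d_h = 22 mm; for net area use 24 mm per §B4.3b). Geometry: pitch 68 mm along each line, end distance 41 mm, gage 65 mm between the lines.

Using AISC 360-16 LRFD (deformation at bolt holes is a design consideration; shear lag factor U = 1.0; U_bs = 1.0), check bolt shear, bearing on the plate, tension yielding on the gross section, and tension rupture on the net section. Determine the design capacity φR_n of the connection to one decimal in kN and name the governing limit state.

Bolt shear: A_b = π(20)²/4 = 314.16 mm². φR_n = 0.75 × 469 × 314.16 × 4 × 1 = 442.0 kN.
Bearing (10 mm plate, F_u = 450 MPa): end bolts L_c = 41 − 22/2 = 30, R_n = min(1.2×30×10×450, 2.4×20×10×450) = 162 kN/bolt; interior L_c = 68 − 22 = 46, R_n = 216 kN/bolt. φR_n = 0.75 × (2×162 + 2×216) = 567.0 kN.
Tension yield (gross): A_g = 205×10 = 2050 mm². φR_n = 0.90 × 350 × 2050 = 645.8 kN.
Tension rupture (net): A_n = (205 − 2×24)×10 = 1570 mm² (U = 1.0, A_e = A_n). φR_n = 0.75 × 450 × 1570 = 529.9 kN.
Governing: min(442.0, 567.0, 645.8, 529.9) = 442.0 kN → bolt shear.

442.0 kN (bolt shear governs)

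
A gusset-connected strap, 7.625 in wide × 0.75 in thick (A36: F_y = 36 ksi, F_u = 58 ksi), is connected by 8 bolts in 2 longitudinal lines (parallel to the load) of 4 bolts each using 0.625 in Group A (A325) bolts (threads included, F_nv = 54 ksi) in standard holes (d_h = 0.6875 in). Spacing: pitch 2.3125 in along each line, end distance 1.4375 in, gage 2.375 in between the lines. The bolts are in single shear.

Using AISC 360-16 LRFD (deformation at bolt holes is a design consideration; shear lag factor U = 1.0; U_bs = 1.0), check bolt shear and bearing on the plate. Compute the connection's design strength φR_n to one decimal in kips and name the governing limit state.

99.4 kips (bolt shear governs)

Bolt shear: A_b = π(0.625)²/4 = 0.3068 in². φR_n = 0.75 × 54 × 0.3068 × 8 × 1 = 99.4 kips.
Bearing (0.75 in plate, F_u = 58 ksi): end bolts L_c = 1.4375 − 0.6875/2 = 1.09375, R_n = min(1.2×1.09375×0.75×58, 2.4×0.625×0.75×58) = 57.094 kips/bolt; interior L_c = 2.3125 − 0.6875 = 1.625, R_n = 65.25 kips/bolt. φR_n = 0.75 × (2×57.094 + 6×65.25) = 379.3 kips.
Governing: min(99.4, 379.3) = 99.4 kips → bolt shear.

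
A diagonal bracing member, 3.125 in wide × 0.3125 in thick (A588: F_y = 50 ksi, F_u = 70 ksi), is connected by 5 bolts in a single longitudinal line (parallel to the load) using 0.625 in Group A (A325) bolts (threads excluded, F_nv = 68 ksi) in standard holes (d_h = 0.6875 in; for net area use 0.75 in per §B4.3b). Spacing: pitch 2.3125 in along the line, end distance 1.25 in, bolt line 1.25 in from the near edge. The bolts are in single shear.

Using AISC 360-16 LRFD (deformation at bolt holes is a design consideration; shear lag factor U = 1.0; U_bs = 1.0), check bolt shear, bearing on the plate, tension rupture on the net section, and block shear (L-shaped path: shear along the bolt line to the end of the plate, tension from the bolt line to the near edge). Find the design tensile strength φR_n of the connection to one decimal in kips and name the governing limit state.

39.0 kips (net-section rupture governs)

Bolt shear: A_b = π(0.625)²/4 = 0.3068 in². φR_n = 0.75 × 68 × 0.3068 × 5 × 1 = 78.2 kips.
Bearing (0.3125 in plate, F_u = 70 ksi): end bolts L_c = 1.25 − 0.6875/2 = 0.90625, R_n = min(1.2×0.90625×0.3125×70, 2.4×0.625×0.3125×70) = 23.789 kips/bolt; interior L_c = 2.3125 − 0.6875 = 1.625, R_n = 32.813 kips/bolt. φR_n = 0.75 × (1×23.789 + 4×32.813) = 116.3 kips.
Tension rupture (net): A_n = (3.125 − 1×0.75)×0.3125 = 0.74219 in² (U = 1.0, A_e = A_n). φR_n = 0.75 × 70 × 0.74219 = 39.0 kips.
Block shear: shear path 1×[1.25+4×2.3125] = 1×10.5 in, A_gv = 3.2813, A_nv = 1×(10.5 − 4.5×0.75)×0.3125 = 2.2266 in²; tension to near edge: (1.25 − 0.5×0.75)×0.3125 = 0.27344 in². R_n = min(0.6×70×2.2266, 0.6×50×3.2813) + 1.0×70×0.27344 = min(93.517, 98.439) + 19.141 = 112.66 kips. φR_n = 0.75 × 112.66 = 84.5 kips.
Governing: min(78.2, 116.3, 39.0, 84.5) = 39.0 kips → net-section rupture.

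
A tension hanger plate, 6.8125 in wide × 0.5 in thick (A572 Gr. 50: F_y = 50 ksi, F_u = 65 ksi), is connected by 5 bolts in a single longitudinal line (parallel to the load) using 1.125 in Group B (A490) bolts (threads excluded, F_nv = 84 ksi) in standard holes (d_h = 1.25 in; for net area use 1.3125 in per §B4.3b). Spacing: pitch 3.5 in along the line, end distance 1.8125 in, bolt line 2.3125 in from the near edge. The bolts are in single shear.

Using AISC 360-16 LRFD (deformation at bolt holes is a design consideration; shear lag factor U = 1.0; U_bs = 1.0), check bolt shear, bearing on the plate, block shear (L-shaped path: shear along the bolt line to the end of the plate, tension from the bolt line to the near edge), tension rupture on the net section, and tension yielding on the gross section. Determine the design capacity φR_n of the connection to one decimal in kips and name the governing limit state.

134.1 kips (net-section rupture governs)

Bolt shear: A_b = π(1.125)²/4 = 0.99402 in². φR_n = 0.75 × 84 × 0.99402 × 5 × 1 = 313.1 kips.
Bearing (0.5 in plate, F_u = 65 ksi): end bolts L_c = 1.8125 − 1.25/2 = 1.1875, R_n = min(1.2×1.1875×0.5×65, 2.4×1.125×0.5×65) = 46.313 kips/bolt; interior L_c = 3.5 − 1.25 = 2.25, R_n = 87.75 kips/bolt. φR_n = 0.75 × (1×46.313 + 4×87.75) = 298.0 kips.
Block shear: shear path 1×[1.8125+4×3.5] = 1×15.8125 in, A_gv = 7.9063, A_nv = 1×(15.8125 − 4.5×1.3125)×0.5 = 4.9531 in²; tension to near edge: (2.3125 − 0.5×1.3125)×0.5 = 0.82813 in². R_n = min(0.6×65×4.9531, 0.6×50×7.9063) + 1.0×65×0.82813 = min(193.17, 237.19) + 53.828 = 247 kips. φR_n = 0.75 × 247 = 185.3 kips.
Tension rupture (net): A_n = (6.8125 − 1×1.3125)×0.5 = 2.75 in² (U = 1.0, A_e = A_n). φR_n = 0.75 × 65 × 2.75 = 134.1 kips.
Tension yield (gross): A_g = 6.8125×0.5 = 3.4063 in². φR_n = 0.90 × 50 × 3.4063 = 153.3 kips.
Governing: min(313.1, 298.0, 185.3, 134.1, 153.3) = 134.1 kips → net-section rupture.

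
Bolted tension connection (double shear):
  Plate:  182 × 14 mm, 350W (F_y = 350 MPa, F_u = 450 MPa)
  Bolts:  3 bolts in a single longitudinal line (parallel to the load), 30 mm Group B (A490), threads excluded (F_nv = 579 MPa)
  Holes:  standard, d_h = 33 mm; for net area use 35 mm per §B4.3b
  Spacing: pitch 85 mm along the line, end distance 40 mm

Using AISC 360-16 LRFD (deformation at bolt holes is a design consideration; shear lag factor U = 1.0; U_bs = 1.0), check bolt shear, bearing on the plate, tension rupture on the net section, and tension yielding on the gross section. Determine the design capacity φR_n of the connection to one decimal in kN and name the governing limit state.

694.6 kN (net-section rupture governs)

Bolt shear: A_b = π(30)²/4 = 706.86 mm². φR_n = 0.75 × 579 × 706.86 × 3 × 2 = 1841.7 kN.
Bearing (14 mm plate, F_u = 450 MPa): end bolts L_c = 40 − 33/2 = 23.5, R_n = min(1.2×23.5×14×450, 2.4×30×14×450) = 177.66 kN/bolt; interior L_c = 85 − 33 = 52, R_n = 393.12 kN/bolt. φR_n = 0.75 × (1×177.66 + 2×393.12) = 722.9 kN.
Tension rupture (net): A_n = (182 − 1×35)×14 = 2058 mm² (U = 1.0, A_e = A_n). φR_n = 0.75 × 450 × 2058 = 694.6 kN.
Tension yield (gross): A_g = 182×14 = 2548 mm². φR_n = 0.90 × 350 × 2548 = 802.6 kN.
Governing: min(1841.7, 722.9, 694.6, 802.6) = 694.6 kN → net-section rupture.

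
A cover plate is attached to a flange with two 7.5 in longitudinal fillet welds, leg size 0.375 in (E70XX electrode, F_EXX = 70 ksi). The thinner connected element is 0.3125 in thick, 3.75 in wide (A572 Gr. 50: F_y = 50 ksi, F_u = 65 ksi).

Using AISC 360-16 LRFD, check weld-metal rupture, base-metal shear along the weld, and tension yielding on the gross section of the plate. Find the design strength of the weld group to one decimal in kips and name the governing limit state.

Weld metal: throat = 0.707×0.375 = 0.26513 in, L = 2×7.5 = 15 in. φR_n = 0.75 × 0.6 × 70 × 0.26513 × 15 = 125.3 kips.
Base metal shear (0.3125 in plate): yield φR_n = 1.0×0.6×50×0.3125×15 = 140.6 kips; rupture φR_n = 0.75×0.6×65×0.3125×15 = 137.1 kips; take 137.1 kips (rupture).
Tension yield (gross): A_g = 3.75×0.3125 = 1.1719 in². φR_n = 0.90 × 50 × 1.1719 = 52.7 kips.
Governing: min(125.3, 137.1, 52.7) = 52.7 kips → gross-section yield.

52.7 kips (gross-section yield governs)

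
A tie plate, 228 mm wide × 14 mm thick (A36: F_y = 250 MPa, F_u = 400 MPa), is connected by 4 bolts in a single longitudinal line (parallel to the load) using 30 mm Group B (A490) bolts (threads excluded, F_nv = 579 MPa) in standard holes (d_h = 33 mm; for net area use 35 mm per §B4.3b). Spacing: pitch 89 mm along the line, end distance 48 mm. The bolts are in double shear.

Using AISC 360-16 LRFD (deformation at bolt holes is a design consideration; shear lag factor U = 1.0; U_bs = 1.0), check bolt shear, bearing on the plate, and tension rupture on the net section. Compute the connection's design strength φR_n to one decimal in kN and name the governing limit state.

Bolt shear: A_b = π(30)²/4 = 706.86 mm². φR_n = 0.75 × 579 × 706.86 × 4 × 2 = 2455.6 kN.
Bearing (14 mm plate, F_u = 400 MPa): end bolts L_c = 48 − 33/2 = 31.5, R_n = min(1.2×31.5×14×400, 2.4×30×14×400) = 211.68 kN/bolt; interior L_c = 89 − 33 = 56, R_n = 376.32 kN/bolt. φR_n = 0.75 × (1×211.68 + 3×376.32) = 1005.5 kN.
Tension rupture (net): A_n = (228 − 1×35)×14 = 2702 mm² (U = 1.0, A_e = A_n). φR_n = 0.75 × 400 × 2702 = 810.6 kN.
Governing: min(2455.6, 1005.5, 810.6) = 810.6 kN → net-section rupture.

810.6 kN (net-section rupture governs)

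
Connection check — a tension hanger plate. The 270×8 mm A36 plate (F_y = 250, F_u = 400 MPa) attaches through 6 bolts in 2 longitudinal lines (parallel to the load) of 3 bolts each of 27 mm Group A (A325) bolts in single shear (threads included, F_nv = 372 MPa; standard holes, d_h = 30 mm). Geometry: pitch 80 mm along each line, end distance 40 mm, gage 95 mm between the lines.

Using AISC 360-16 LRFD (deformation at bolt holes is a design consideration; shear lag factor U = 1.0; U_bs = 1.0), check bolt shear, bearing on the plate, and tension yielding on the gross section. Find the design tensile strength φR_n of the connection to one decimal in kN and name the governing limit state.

486.0 kN (gross-section yield governs)

Bolt shear: A_b = π(27)²/4 = 572.56 mm². φR_n = 0.75 × 372 × 572.56 × 6 × 1 = 958.5 kN.
Bearing (8 mm plate, F_u = 400 MPa): end bolts L_c = 40 − 30/2 = 25, R_n = min(1.2×25×8×400, 2.4×27×8×400) = 96 kN/bolt; interior L_c = 80 − 30 = 50, R_n = 192 kN/bolt. φR_n = 0.75 × (2×96 + 4×192) = 720.0 kN.
Tension yield (gross): A_g = 270×8 = 2160 mm². φR_n = 0.90 × 250 × 2160 = 486.0 kN.
Governing: min(958.5, 720.0, 486.0) = 486.0 kN → gross-section yield.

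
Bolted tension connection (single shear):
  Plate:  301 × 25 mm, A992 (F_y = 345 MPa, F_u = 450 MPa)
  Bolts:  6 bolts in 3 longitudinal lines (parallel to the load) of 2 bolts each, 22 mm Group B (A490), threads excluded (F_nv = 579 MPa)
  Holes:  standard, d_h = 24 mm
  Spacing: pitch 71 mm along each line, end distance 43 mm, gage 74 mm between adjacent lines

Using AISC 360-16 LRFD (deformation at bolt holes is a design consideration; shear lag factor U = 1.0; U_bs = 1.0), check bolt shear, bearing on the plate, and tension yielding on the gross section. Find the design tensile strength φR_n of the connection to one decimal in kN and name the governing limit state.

990.4 kN (bolt shear governs)

Bolt shear: A_b = π(22)²/4 = 380.13 mm². φR_n = 0.75 × 579 × 380.13 × 6 × 1 = 990.4 kN.
Bearing (25 mm plate, F_u = 450 MPa): end bolts L_c = 43 − 24/2 = 31, R_n = min(1.2×31×25×450, 2.4×22×25×450) = 418.5 kN/bolt; interior L_c = 71 − 24 = 47, R_n = 594 kN/bolt. φR_n = 0.75 × (3×418.5 + 3×594) = 2278.1 kN.
Tension yield (gross): A_g = 301×25 = 7525 mm². φR_n = 0.90 × 345 × 7525 = 2336.5 kN.
Governing: min(990.4, 2278.1, 2336.5) = 990.4 kN → bolt shear.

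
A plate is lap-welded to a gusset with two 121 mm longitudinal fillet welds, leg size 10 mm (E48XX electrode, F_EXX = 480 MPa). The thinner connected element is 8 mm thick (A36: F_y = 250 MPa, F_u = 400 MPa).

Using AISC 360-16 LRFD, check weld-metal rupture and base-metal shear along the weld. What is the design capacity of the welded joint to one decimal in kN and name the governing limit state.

Weld metal: throat = 0.707×10 = 7.07 mm, L = 2×121 = 242 mm. φR_n = 0.75 × 0.6 × 480 × 7.07 × 242 = 369.6 kN.
Base metal shear (8 mm plate): yield φR_n = 1.0×0.6×250×8×242 = 290.4 kN; rupture φR_n = 0.75×0.6×400×8×242 = 348.5 kN; take 290.4 kN (yield).
Governing: min(369.6, 290.4) = 290.4 kN → base-metal shear.

290.4 kN (base-metal shear governs)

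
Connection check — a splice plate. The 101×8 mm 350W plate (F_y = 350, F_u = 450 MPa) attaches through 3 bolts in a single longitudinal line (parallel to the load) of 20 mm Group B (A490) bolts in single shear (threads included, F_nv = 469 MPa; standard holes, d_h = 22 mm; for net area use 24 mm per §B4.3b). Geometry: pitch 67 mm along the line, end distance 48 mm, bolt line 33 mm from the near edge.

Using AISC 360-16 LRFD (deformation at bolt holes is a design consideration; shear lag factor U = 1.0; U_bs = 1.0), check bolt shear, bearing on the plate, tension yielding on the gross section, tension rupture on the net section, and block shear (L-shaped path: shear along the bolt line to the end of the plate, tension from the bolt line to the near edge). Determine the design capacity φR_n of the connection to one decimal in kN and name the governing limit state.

207.9 kN (net-section rupture governs)

Bolt shear: A_b = π(20)²/4 = 314.16 mm². φR_n = 0.75 × 469 × 314.16 × 3 × 1 = 331.5 kN.
Bearing (8 mm plate, F_u = 450 MPa): end bolts L_c = 48 − 22/2 = 37, R_n = min(1.2×37×8×450, 2.4×20×8×450) = 159.84 kN/bolt; interior L_c = 67 − 22 = 45, R_n = 172.8 kN/bolt. φR_n = 0.75 × (1×159.84 + 2×172.8) = 379.1 kN.
Tension yield (gross): A_g = 101×8 = 808 mm². φR_n = 0.90 × 350 × 808 = 254.5 kN.
Tension rupture (net): A_n = (101 − 1×24)×8 = 616 mm² (U = 1.0, A_e = A_n). φR_n = 0.75 × 450 × 616 = 207.9 kN.
Block shear: shear path 1×[48+2×67] = 1×182 mm, A_gv = 1456, A_nv = 1×(182 − 2.5×24)×8 = 976 mm²; tension to near edge: (33 − 0.5×24)×8 = 168 mm². R_n = min(0.6×450×976, 0.6×350×1456) + 1.0×450×168 = min(263.52, 305.76) + 75.6 = 339.12 kN. φR_n = 0.75 × 339.12 = 254.3 kN.
Governing: min(331.5, 379.1, 254.5, 207.9, 254.3) = 207.9 kN → net-section rupture.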